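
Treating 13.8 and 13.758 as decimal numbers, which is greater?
13.8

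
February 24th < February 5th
False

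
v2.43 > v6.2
False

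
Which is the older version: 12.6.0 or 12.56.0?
12.6.0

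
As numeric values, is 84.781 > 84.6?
True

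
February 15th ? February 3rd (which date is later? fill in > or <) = >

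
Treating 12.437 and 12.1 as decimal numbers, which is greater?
12.437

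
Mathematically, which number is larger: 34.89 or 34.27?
34.89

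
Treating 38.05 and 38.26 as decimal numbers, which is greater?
38.26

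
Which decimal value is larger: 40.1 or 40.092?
40.1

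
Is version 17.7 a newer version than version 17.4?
Yes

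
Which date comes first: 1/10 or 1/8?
1/8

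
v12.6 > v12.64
False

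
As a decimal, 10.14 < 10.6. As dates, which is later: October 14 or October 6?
October 14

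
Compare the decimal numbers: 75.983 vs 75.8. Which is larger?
75.983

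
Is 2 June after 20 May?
Yes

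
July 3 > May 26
True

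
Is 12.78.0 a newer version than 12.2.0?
Yes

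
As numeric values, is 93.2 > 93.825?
False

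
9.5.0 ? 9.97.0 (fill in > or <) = <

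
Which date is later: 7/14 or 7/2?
7/14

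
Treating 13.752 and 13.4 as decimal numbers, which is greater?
13.752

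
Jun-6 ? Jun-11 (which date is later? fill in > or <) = <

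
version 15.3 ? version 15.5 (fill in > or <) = <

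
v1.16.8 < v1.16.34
True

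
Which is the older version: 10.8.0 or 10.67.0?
10.8.0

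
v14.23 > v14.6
True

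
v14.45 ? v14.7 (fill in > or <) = >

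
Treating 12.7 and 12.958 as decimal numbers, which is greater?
12.958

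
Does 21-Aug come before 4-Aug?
No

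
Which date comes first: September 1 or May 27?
May 27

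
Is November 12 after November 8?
Yes. Day 12 comes after day 8 in November — this is a date comparison, not a decimal one (the decimal 11.12 would be smaller than 11.8).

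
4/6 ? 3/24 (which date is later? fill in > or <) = >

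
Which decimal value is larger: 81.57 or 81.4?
81.57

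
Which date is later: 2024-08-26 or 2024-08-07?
2024-08-26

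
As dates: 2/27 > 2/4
True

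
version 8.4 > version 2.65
True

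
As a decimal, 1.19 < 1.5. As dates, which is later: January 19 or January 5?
January 19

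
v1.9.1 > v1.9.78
False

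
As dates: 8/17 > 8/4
True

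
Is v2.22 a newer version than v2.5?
Yes. Version numbers are compared segment by segment as integers, not as decimals: minor version 22 > 5, so v2.22 > v2.5 (even though the decimal 2.22 < 2.5).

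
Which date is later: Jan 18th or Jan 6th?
Jan 18th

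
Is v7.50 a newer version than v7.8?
Yes. Version numbers are compared segment by segment as integers, not as decimals: minor version 50 > 8, so v7.50 > v7.8 (even though the decimal 7.50 < 7.8).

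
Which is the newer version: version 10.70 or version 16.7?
version 16.7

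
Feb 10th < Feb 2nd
False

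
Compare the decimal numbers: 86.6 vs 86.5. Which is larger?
86.6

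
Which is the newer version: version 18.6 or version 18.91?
version 18.91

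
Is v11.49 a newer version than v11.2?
Yes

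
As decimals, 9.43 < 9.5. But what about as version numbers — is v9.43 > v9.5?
True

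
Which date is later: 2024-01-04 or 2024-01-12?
2024-01-12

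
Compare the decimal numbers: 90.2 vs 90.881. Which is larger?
90.881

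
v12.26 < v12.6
False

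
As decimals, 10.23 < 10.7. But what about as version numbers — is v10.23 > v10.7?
True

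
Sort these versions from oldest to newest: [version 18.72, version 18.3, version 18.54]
[version 18.3, version 18.54, version 18.72]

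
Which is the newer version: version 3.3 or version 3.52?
version 3.52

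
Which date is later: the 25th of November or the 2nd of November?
the 25th of November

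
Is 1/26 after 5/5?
No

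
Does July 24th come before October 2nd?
Yes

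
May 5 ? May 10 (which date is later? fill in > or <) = <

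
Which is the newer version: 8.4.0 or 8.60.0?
8.60.0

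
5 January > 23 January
False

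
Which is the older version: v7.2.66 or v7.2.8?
v7.2.8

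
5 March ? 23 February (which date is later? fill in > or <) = >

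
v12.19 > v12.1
True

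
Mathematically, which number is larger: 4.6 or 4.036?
4.6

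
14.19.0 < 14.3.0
False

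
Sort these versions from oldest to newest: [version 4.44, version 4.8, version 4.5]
[version 4.5, version 4.8, version 4.44]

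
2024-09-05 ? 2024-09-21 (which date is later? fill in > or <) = <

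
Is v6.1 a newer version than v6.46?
No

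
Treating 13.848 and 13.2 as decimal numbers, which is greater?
13.848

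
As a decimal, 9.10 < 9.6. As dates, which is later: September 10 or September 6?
September 10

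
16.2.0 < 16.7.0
True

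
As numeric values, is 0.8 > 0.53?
True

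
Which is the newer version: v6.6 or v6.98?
v6.98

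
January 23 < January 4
False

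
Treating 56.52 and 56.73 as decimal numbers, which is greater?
56.73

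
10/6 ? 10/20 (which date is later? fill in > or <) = <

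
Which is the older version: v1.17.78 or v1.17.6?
v1.17.6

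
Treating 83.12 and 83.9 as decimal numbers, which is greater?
83.9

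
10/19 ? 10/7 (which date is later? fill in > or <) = >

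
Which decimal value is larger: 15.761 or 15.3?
15.761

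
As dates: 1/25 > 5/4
False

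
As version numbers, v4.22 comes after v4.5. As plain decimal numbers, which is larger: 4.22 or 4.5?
4.5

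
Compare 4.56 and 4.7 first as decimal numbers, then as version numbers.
As decimals: 4.56 < 4.7. As versions: v4.56 > v4.7 (minor version 56 > 7).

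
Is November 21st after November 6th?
Yes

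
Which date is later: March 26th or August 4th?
August 4th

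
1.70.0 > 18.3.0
False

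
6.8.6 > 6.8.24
False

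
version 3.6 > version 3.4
True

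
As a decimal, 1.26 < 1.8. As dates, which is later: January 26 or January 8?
January 26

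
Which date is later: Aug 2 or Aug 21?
Aug 21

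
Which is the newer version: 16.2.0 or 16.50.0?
16.50.0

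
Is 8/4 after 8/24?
No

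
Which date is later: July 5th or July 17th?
July 17th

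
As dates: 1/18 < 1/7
False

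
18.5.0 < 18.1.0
False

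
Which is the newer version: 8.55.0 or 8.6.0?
8.55.0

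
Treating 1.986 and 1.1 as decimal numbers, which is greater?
1.986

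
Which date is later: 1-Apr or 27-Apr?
27-Apr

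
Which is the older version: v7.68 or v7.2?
v7.2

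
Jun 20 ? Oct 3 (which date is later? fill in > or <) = <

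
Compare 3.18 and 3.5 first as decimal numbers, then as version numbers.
As decimals: 3.18 < 3.5. As versions: v3.18 > v3.5 (minor version 18 > 5).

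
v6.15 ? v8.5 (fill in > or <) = <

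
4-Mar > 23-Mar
False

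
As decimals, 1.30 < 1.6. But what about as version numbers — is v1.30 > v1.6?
True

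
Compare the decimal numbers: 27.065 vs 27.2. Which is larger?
27.2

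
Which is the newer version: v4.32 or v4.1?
v4.32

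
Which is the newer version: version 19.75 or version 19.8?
version 19.75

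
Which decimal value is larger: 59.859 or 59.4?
59.859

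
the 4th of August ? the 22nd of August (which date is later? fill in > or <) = <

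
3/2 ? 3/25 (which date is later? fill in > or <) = <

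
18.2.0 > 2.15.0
True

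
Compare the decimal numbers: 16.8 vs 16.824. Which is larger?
16.824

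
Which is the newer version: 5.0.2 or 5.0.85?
5.0.85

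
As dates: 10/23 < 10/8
False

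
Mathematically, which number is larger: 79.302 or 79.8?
79.8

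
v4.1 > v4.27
False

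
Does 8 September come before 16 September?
Yes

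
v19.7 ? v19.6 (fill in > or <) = >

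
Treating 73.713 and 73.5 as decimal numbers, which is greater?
73.713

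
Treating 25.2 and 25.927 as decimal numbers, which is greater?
25.927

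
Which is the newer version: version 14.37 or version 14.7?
version 14.37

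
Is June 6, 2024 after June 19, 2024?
No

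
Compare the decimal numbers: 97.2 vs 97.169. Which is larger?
97.2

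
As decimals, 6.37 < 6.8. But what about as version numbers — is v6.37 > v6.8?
True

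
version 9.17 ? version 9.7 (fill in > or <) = >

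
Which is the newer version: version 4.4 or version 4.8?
version 4.8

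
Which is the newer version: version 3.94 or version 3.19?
version 3.94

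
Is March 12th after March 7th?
Yes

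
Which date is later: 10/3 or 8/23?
10/3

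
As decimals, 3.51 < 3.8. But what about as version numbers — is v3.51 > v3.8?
True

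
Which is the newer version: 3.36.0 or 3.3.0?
3.36.0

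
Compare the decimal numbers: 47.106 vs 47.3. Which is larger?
47.3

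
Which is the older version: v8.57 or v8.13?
v8.13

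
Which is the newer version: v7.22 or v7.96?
v7.96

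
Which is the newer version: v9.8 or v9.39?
v9.39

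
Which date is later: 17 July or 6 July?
17 July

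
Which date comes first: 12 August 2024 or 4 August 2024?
4 August 2024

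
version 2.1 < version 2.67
True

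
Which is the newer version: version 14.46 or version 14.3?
version 14.46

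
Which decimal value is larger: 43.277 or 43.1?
43.277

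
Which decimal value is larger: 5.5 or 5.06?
5.5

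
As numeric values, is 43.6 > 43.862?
False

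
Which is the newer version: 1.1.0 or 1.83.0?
1.83.0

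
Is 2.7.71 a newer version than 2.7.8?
Yes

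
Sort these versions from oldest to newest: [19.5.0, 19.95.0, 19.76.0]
[19.5.0, 19.76.0, 19.95.0]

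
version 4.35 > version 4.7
True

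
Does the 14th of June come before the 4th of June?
No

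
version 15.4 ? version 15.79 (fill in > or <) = <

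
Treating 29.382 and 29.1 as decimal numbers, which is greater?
29.382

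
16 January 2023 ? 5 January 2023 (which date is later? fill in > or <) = >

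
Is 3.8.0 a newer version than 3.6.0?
Yes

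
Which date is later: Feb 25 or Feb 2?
Feb 25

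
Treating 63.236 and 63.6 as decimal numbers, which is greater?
63.6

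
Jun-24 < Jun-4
False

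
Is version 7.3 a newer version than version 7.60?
No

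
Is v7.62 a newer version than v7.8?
Yes. Version numbers are compared segment by segment as integers, not as decimals: minor version 62 > 8, so v7.62 > v7.8 (even though the decimal 7.62 < 7.8).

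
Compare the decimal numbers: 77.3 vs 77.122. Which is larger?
77.3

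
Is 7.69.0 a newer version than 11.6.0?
No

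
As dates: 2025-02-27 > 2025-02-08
True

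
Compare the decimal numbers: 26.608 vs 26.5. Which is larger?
26.608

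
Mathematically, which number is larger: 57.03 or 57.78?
57.78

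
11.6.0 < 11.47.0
True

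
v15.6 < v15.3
False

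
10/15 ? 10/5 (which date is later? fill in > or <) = >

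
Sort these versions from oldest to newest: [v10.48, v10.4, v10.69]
[v10.4, v10.48, v10.69]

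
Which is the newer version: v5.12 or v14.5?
v14.5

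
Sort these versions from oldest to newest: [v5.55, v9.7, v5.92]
[v5.55, v5.92, v9.7]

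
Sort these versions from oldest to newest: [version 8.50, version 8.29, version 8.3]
[version 8.3, version 8.29, version 8.50]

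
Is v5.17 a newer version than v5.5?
Yes. Version numbers are compared segment by segment as integers, not as decimals: minor version 17 > 5, so v5.17 > v5.5 (even though the decimal 5.17 < 5.5).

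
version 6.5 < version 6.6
True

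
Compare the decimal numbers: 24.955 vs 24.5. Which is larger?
24.955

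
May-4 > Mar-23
True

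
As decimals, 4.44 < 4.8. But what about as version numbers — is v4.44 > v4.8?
True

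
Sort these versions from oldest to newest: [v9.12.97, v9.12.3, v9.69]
[v9.12.3, v9.12.97, v9.69]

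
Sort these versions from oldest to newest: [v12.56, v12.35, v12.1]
[v12.1, v12.35, v12.56]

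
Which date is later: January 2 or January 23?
January 23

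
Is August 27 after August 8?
Yes. Day 27 comes after day 8 in August — this is a date comparison, not a decimal one (the decimal 8.27 would be smaller than 8.8).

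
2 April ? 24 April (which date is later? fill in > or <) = <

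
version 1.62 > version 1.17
True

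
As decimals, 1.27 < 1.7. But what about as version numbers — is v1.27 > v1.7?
True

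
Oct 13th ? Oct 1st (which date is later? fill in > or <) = >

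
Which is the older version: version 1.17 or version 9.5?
version 1.17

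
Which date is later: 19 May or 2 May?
19 May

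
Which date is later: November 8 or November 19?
November 19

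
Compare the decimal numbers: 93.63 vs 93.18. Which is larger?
93.63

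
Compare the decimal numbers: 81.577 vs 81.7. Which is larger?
81.7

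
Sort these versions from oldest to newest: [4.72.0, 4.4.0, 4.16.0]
[4.4.0, 4.16.0, 4.72.0]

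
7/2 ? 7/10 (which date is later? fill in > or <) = <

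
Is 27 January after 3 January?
Yes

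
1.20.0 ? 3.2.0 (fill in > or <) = <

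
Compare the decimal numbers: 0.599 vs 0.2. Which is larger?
0.599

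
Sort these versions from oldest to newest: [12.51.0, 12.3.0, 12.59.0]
[12.3.0, 12.51.0, 12.59.0]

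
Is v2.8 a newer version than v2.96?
No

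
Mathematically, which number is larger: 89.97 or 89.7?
89.97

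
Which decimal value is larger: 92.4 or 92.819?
92.819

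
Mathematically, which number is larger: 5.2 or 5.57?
5.57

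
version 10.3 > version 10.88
False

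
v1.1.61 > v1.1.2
True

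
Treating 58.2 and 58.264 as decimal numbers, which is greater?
58.264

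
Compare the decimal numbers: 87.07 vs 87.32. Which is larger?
87.32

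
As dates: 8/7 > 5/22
True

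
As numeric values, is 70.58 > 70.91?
False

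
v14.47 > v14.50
False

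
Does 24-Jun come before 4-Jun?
No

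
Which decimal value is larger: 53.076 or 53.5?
53.5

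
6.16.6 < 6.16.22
True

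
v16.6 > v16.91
False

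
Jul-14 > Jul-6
True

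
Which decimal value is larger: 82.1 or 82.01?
82.1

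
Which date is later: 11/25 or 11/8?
11/25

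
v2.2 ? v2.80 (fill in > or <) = <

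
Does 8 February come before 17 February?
Yes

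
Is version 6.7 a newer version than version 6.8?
No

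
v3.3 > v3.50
False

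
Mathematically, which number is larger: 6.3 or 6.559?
6.559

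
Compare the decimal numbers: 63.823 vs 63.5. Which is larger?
63.823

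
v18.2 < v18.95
True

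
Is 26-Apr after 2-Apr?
Yes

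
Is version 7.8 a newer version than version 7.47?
No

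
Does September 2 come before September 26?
Yes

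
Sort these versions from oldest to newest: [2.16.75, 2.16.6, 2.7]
[2.7, 2.16.6, 2.16.75]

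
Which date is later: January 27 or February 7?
February 7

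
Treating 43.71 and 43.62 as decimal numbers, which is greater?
43.71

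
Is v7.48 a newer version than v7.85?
No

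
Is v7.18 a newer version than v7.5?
Yes. Version numbers are compared segment by segment as integers, not as decimals: minor version 18 > 5, so v7.18 > v7.5 (even though the decimal 7.18 < 7.5).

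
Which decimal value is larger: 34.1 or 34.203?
34.203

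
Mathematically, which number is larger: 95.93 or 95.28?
95.93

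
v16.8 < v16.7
False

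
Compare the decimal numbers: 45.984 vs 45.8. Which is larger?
45.984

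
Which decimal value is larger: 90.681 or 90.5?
90.681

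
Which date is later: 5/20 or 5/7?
5/20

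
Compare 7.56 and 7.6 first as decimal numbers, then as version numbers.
As decimals: 7.56 < 7.6. As versions: v7.56 > v7.6 (minor version 56 > 6).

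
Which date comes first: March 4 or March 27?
March 4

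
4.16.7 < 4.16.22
True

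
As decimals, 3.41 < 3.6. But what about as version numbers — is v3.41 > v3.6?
True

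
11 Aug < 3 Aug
False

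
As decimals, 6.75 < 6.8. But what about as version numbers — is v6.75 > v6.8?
True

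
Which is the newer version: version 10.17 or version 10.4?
version 10.17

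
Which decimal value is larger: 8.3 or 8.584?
8.584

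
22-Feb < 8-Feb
False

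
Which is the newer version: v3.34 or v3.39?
v3.39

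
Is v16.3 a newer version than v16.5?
No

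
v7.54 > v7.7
True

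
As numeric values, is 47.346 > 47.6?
False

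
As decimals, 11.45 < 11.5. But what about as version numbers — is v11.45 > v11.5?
True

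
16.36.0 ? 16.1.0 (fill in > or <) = >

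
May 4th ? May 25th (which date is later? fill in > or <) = <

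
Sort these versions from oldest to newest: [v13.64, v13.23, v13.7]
[v13.7, v13.23, v13.64]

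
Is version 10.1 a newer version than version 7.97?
Yes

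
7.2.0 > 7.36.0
False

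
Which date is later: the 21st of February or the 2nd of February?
the 21st of February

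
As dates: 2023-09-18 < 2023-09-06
False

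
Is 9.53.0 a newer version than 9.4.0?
Yes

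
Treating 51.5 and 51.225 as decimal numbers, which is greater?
51.5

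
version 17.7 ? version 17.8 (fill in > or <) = <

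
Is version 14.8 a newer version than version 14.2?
Yes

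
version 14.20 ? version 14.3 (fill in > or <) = >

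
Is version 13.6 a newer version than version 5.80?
Yes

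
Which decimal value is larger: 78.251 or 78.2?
78.251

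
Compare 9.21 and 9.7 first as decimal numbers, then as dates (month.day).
As decimals: 9.21 < 9.7. As dates: 9/21 is later than 9/7 (day 21 > day 7).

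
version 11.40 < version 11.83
True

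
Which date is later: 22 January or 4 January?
22 January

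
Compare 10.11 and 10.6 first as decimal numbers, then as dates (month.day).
As decimals: 10.11 < 10.6. As dates: 10/11 is later than 10/6 (day 11 > day 6).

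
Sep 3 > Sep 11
False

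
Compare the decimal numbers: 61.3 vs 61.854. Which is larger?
61.854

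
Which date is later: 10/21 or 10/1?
10/21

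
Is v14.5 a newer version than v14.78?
No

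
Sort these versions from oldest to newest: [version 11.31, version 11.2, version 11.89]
[version 11.2, version 11.31, version 11.89]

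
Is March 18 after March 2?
Yes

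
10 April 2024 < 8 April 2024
False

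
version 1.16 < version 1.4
False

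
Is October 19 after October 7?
Yes. Day 19 comes after day 7 in October — this is a date comparison, not a decimal one (the decimal 10.19 would be smaller than 10.7).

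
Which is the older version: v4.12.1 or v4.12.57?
v4.12.1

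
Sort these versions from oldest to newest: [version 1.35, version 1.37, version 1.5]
[version 1.5, version 1.35, version 1.37]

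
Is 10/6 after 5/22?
Yes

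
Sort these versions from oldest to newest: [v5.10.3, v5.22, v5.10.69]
[v5.10.3, v5.10.69, v5.22]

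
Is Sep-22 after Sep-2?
Yes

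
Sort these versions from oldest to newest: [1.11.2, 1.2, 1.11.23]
[1.2, 1.11.2, 1.11.23]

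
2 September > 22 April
True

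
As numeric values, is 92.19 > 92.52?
False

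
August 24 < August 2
False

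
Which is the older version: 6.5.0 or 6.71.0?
6.5.0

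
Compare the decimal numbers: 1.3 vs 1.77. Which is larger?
1.77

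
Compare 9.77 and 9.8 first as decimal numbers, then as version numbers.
As decimals: 9.77 < 9.8. As versions: v9.77 > v9.8 (minor version 77 > 8).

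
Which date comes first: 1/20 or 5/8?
1/20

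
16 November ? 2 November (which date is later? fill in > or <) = >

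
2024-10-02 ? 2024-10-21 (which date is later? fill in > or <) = <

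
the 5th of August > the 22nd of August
False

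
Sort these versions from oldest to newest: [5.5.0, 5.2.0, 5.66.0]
[5.2.0, 5.5.0, 5.66.0]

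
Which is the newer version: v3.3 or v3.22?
v3.22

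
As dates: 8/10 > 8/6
True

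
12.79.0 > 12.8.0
True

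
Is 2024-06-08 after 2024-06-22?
No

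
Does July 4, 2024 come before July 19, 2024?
Yes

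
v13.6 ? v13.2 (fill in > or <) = >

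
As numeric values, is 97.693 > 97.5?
True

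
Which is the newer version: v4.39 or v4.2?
v4.39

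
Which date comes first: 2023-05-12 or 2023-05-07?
2023-05-07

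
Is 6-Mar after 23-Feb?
Yes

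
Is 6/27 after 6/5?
Yes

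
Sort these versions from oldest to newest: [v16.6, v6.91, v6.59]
[v6.59, v6.91, v16.6]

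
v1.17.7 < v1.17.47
True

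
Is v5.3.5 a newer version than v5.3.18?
No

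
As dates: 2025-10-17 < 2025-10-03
False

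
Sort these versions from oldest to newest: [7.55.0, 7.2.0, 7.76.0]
[7.2.0, 7.55.0, 7.76.0]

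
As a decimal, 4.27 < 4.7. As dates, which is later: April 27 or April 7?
April 27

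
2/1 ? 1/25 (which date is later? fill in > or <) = >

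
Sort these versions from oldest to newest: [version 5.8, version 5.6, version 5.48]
[version 5.6, version 5.8, version 5.48]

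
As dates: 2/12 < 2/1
False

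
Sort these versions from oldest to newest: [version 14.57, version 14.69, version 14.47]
[version 14.47, version 14.57, version 14.69]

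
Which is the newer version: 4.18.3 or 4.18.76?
4.18.76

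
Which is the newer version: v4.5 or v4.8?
v4.8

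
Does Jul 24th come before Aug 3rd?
Yes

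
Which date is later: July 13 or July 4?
July 13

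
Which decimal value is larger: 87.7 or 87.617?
87.7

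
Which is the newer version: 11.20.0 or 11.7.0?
11.20.0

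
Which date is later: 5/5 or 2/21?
5/5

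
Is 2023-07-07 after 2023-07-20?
No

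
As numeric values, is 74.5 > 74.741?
False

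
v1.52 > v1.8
True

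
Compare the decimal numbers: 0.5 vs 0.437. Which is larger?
0.5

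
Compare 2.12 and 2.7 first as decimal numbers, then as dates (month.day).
As decimals: 2.12 < 2.7. As dates: 2/12 is later than 2/7 (day 12 > day 7).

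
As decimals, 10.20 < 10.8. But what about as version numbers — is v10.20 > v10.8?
True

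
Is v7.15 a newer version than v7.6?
Yes. Version numbers are compared segment by segment as integers, not as decimals: minor version 15 > 6, so v7.15 > v7.6 (even though the decimal 7.15 < 7.6).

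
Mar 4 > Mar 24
False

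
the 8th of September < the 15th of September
True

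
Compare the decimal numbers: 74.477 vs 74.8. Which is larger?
74.8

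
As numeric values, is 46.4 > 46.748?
False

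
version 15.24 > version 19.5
False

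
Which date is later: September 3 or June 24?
September 3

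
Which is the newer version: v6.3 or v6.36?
v6.36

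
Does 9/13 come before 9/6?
No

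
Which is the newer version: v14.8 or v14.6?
v14.8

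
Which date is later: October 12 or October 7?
October 12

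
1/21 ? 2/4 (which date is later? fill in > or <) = <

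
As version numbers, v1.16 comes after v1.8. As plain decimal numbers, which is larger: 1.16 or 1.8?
1.8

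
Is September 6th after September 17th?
No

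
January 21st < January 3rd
False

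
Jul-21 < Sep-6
True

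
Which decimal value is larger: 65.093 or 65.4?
65.4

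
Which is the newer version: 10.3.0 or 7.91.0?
10.3.0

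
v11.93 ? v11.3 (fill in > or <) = >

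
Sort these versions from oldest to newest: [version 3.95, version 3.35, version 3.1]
[version 3.1, version 3.35, version 3.95]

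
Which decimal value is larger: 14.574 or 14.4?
14.574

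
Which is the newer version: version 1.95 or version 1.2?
version 1.95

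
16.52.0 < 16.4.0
False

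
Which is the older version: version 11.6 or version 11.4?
version 11.4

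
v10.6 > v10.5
True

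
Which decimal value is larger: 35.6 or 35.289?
35.6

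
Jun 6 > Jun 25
False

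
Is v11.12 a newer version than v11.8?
Yes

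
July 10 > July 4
True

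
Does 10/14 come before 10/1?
No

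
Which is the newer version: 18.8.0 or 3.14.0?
18.8.0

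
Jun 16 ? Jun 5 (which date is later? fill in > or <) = >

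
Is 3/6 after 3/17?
No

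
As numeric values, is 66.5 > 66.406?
True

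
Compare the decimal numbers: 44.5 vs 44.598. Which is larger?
44.598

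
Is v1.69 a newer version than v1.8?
Yes. Version numbers are compared segment by segment as integers, not as decimals: minor version 69 > 8, so v1.69 > v1.8 (even though the decimal 1.69 < 1.8).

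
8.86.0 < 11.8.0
True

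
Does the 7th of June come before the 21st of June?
Yes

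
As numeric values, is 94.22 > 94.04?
True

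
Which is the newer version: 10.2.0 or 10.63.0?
10.63.0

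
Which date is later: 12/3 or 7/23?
12/3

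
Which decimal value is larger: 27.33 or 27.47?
27.47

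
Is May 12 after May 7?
Yes. Day 12 comes after day 7 in May — this is a date comparison, not a decimal one (the decimal 5.12 would be smaller than 5.7).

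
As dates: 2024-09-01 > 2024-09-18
False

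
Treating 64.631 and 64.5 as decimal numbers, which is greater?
64.631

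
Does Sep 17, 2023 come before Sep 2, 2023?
No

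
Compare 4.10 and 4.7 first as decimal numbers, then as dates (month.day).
As decimals: 4.10 < 4.7. As dates: 4/10 is later than 4/7 (day 10 > day 7).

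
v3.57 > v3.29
True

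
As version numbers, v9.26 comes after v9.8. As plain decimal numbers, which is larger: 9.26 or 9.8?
9.8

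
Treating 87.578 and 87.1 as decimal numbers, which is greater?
87.578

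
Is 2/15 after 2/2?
Yes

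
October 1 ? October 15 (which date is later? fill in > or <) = <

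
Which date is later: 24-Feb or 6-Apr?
6-Apr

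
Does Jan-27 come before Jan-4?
No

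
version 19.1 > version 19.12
False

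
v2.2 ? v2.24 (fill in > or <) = <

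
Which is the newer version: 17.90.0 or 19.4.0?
19.4.0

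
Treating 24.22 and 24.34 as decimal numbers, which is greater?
24.34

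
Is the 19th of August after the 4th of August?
Yes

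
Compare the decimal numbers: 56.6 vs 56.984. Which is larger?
56.984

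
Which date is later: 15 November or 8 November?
15 November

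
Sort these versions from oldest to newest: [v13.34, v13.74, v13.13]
[v13.13, v13.34, v13.74]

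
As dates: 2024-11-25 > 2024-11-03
True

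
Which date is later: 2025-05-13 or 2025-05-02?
2025-05-13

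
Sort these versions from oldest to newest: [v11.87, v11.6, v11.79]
[v11.6, v11.79, v11.87]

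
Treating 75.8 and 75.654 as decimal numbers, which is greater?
75.8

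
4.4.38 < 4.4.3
False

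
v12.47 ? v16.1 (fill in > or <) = <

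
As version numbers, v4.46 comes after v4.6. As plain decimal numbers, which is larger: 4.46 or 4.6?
4.6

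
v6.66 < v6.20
False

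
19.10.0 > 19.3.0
True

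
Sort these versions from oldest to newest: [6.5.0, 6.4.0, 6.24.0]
[6.4.0, 6.5.0, 6.24.0]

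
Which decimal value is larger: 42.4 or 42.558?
42.558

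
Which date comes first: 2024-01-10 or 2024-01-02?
2024-01-02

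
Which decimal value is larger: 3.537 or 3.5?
3.537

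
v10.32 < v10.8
False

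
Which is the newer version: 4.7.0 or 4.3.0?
4.7.0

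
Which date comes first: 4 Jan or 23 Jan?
4 Jan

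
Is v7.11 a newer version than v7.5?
Yes. Version numbers are compared segment by segment as integers, not as decimals: minor version 11 > 5, so v7.11 > v7.5 (even though the decimal 7.11 < 7.5).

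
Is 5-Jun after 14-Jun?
No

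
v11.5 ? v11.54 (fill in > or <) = <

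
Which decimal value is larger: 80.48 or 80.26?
80.48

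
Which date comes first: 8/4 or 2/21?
2/21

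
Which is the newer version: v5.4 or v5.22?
v5.22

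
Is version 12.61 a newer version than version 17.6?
No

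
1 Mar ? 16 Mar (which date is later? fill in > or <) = <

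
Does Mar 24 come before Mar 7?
No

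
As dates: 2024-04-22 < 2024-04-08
False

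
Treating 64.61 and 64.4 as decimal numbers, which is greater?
64.61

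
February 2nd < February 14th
True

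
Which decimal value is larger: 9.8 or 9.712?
9.8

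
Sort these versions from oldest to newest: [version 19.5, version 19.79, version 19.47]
[version 19.5, version 19.47, version 19.79]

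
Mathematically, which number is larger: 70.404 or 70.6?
70.6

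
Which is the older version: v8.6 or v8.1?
v8.1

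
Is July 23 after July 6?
Yes. Day 23 comes after day 6 in July — this is a date comparison, not a decimal one (the decimal 7.23 would be smaller than 7.6).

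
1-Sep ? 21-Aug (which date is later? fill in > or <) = >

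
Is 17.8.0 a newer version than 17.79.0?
No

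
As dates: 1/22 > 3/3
False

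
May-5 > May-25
False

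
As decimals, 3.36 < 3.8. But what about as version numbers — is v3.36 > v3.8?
True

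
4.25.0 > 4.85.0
False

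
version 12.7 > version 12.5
True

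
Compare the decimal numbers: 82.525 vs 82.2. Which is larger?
82.525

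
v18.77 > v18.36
True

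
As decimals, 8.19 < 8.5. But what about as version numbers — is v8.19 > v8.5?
True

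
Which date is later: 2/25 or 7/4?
7/4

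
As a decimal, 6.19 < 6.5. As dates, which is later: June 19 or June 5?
June 19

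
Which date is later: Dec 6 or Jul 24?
Dec 6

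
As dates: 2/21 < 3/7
True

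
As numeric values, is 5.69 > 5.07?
True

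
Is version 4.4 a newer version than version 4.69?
No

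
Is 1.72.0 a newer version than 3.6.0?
No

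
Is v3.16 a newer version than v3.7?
Yes. Version numbers are compared segment by segment as integers, not as decimals: minor version 16 > 7, so v3.16 > v3.7 (even though the decimal 3.16 < 3.7).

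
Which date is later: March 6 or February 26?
March 6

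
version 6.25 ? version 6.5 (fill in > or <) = >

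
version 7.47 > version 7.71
False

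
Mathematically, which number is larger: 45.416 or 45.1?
45.416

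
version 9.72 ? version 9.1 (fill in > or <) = >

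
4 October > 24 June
True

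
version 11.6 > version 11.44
False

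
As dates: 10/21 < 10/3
False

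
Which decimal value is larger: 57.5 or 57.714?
57.714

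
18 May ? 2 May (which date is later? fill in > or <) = >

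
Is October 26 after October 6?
Yes. Day 26 comes after day 6 in October — this is a date comparison, not a decimal one (the decimal 10.26 would be smaller than 10.6).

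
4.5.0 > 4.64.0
False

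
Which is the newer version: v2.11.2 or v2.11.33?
v2.11.33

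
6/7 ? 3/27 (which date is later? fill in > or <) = >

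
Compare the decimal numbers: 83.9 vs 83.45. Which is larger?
83.9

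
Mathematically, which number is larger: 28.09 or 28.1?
28.1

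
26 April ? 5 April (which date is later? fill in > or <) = >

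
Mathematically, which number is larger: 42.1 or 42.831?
42.831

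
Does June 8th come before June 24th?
Yes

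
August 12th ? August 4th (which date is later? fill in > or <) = >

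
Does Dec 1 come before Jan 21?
No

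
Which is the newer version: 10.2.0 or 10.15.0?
10.15.0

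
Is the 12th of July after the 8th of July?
Yes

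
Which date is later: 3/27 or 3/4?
3/27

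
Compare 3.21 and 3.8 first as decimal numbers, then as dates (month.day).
As decimals: 3.21 < 3.8. As dates: 3/21 is later than 3/8 (day 21 > day 8).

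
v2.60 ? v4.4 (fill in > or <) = <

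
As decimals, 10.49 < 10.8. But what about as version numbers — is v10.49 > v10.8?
True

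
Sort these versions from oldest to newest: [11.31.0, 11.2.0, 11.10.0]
[11.2.0, 11.10.0, 11.31.0]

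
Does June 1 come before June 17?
Yes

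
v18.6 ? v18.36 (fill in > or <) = <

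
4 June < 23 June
True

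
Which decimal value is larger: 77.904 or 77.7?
77.904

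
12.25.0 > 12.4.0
True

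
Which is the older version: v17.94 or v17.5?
v17.5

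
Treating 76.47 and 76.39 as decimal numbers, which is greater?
76.47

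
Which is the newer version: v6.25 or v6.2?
v6.25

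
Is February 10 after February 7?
Yes. Day 10 comes after day 7 in February — this is a date comparison, not a decimal one (the decimal 2.10 would be smaller than 2.7).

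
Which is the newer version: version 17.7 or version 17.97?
version 17.97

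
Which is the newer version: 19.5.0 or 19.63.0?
19.63.0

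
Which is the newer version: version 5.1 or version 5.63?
version 5.63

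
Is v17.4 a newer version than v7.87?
Yes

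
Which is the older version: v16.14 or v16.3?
v16.3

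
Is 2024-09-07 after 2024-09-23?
No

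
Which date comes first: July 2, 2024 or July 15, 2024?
July 2, 2024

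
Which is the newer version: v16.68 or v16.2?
v16.68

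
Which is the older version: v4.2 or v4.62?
v4.2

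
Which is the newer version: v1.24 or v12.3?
v12.3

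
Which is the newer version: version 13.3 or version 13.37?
version 13.37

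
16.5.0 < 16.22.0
True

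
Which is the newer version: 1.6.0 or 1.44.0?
1.44.0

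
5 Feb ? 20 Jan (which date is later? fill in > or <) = >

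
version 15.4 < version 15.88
True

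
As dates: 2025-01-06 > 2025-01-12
False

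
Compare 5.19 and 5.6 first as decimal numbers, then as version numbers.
As decimals: 5.19 < 5.6. As versions: v5.19 > v5.6 (minor version 19 > 6).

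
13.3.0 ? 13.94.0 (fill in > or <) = <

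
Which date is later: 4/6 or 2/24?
4/6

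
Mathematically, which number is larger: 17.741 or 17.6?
17.741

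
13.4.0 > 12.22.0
True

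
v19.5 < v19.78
True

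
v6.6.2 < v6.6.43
True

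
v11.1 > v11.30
False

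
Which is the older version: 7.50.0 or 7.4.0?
7.4.0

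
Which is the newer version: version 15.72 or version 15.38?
version 15.72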